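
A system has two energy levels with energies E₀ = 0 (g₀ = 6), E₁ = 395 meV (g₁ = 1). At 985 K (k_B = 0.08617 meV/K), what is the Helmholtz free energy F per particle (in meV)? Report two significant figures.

-150 meV

k_BT = 0.08617 × 985 K = 84.88 meV.
Eᵢ/kT = 0, 4.654.
Z = Σ gᵢe^(−Eᵢ/kT) = 6·e^(−0) + 1·e^(−4.654) = 6.000 + 0.009523 = 6.010.
F = −kT ln Z = −84.88 × ln(6.010) = −84.88 × 1.793 = -150 meV.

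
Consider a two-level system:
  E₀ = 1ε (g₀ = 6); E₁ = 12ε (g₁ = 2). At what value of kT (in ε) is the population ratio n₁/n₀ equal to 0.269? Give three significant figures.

n₁/n₀ = (g₁/g₀) exp[−(E₁−E₀)/kT] = 0.269.
⇒ (E₁−E₀)/kT = ln((2/6)/0.269) = ln(1.2392) = 0.21447.
kT = 11ε / 0.21447 = 51.3 ε.

51.3 ε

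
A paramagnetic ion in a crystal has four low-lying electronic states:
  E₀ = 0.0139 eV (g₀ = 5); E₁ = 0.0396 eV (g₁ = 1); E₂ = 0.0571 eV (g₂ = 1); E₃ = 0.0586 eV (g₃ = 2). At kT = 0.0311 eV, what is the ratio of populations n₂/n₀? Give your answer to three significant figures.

0.0499

n₂/n₀ = (g₂/g₀) exp[−(E₂−E₀)/kT] = (1/5) × exp(−(0.0432 eV)/(0.0311 eV)) = (1/5) × exp(-1.3891) = 0.0499.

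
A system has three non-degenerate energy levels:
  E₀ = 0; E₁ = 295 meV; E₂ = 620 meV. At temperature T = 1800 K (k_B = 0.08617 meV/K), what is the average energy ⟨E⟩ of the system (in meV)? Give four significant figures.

k_BT = 0.08617 × 1800 K = 155.106 meV.
Eᵢ/kT = 0, 1.90193, 3.99727.
Z = Σ e^(−Eᵢ/kT) = e^(−0) + e^(−1.90193) + e^(−3.99727) = 1.00000 + 0.149280 + 0.0183657 = 1.16765.
⟨E⟩ = Σ Eᵢ e^(−Eᵢ/kT) / Z = (0·1.00000 + 295·0.149280 + 620·0.0183657) / 1.16765 = 47.47 meV.

47.47 meV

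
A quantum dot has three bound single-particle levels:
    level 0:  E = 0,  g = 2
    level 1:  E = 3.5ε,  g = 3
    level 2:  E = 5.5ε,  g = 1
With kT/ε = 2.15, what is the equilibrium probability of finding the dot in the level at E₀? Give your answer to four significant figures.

0.7501

Eᵢ/kT = 0, 1.62791, 2.55814.
Z = Σ gᵢe^(−Eᵢ/kT) = 2·e^(−0) + 3·e^(−1.62791) + 1·e^(−2.55814) = 2.00000 + 0.589018 + 0.0774487 = 2.66647.
P₀ = g₀ e^(−E₀/kT) / Z = 2.00000/2.66647 = 0.7501.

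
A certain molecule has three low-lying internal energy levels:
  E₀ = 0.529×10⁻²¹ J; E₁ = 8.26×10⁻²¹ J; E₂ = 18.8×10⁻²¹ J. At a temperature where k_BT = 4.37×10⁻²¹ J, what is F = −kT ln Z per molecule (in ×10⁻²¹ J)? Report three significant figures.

Eᵢ/kT = 0.12105, 1.8902, 4.3021.
Z = Σ e^(−Eᵢ/kT) = e^(−0.12105) + e^(−1.8902) + e^(−4.3021) = 0.88599 + 0.15104 + 0.013540 = 1.0506.
F = −kT ln Z = −4.37 × ln(1.0506) = −4.37 × 0.049361 = -0.216 ×10⁻²¹ J.

-0.216 ×10⁻²¹ J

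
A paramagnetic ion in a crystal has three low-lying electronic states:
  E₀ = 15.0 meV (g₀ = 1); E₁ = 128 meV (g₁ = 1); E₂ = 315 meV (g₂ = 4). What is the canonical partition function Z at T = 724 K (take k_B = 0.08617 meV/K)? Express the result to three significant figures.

k_BT = 0.08617 × 724 K = 62.387 meV.
Eᵢ/kT = 0.24043, 2.0517, 5.0491.
Z = Σ gᵢe^(−Eᵢ/kT) = 1·e^(−0.24043) + 1·e^(−2.0517) + 4·e^(−5.0491) = 0.78629 + 0.12852 + 0.025660 = 0.94047.

Z = 0.940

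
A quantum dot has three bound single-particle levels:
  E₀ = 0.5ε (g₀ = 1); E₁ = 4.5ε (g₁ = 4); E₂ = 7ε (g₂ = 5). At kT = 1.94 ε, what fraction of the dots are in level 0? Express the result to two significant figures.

0.59

Eᵢ/kT = 0.2577, 2.320, 3.608.
Z = Σ gᵢe^(−Eᵢ/kT) = 1·e^(−0.2577) + 4·e^(−2.320) + 5·e^(−3.608) = 0.7728 + 0.3931 + 0.1355 = 1.301.
P₀ = g₀ e^(−E₀/kT) / Z = 0.7728/1.301 = 0.59.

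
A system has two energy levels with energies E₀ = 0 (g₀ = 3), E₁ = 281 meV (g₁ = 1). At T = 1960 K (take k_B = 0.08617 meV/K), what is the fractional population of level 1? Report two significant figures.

k_BT = 0.08617 × 1960 K = 168.9 meV.
Eᵢ/kT = 0, 1.664.
Z = Σ gᵢe^(−Eᵢ/kT) = 3·e^(−0) + 1·e^(−1.664) = 3.000 + 0.1894 = 3.189.
P₁ = g₁ e^(−E₁/kT) / Z = 0.1894/3.189 = 0.059.

0.059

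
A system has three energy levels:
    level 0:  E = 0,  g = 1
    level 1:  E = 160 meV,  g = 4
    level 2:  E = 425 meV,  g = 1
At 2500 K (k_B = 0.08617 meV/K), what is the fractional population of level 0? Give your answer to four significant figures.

0.3287

k_BT = 0.08617 × 2500 K = 215.425 meV.
Eᵢ/kT = 0, 0.742718, 1.97284.
Z = Σ gᵢe^(−Eᵢ/kT) = 1·e^(−0) + 4·e^(−0.742718) + 1·e^(−1.97284) = 1.00000 + 1.90328 + 0.139061 = 3.04234.
P₀ = g₀ e^(−E₀/kT) / Z = 1.00000/3.04234 = 0.3287.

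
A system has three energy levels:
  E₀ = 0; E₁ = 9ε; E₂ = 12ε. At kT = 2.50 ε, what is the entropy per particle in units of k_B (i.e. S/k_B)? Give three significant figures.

Eᵢ/kT = 0, 3.6000, 4.8000.
Z = Σ e^(−Eᵢ/kT) = e^(−0) + e^(−3.6000) + e^(−4.8000) = 1.0000 + 0.027324 + 0.0082297 = 1.0356.
⟨E⟩ = Σ EᵢPᵢ = 0.33282 ε.
S/k_B = ln Z + ⟨E⟩/kT = ln(1.0356) + 0.33282/2.50 = 0.034981 + 0.13313 = 0.168.

0.168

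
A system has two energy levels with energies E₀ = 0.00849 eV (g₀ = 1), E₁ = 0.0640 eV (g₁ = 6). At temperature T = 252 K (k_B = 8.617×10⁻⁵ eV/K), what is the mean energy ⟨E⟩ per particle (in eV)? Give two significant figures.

0.026 eV

k_BT = 8.617×10⁻⁵ × 252 K = 0.02171 eV.
Eᵢ/kT = 0.3911, 2.948.
Z = Σ gᵢe^(−Eᵢ/kT) = 1·e^(−0.3911) + 6·e^(−2.948) = 0.6763 + 0.3147 = 0.9910.
⟨E⟩ = Σ Eᵢ gᵢe^(−Eᵢ/kT) / Z = (0.00849·0.6763 + 0.0640·0.3147) / 0.9910 = 0.026 eV.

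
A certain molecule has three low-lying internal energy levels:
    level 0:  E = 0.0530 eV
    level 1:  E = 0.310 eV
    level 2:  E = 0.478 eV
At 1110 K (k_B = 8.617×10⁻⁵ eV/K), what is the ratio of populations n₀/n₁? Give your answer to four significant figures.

14.69

k_BT = 8.617×10⁻⁵ × 1110 K = 0.0956487 eV.
n₀/n₁ = exp[−(E₀−E₁)/kT] = exp(−(-0.2570 eV)/(0.0956487 eV)) = exp(2.68692) = 14.69.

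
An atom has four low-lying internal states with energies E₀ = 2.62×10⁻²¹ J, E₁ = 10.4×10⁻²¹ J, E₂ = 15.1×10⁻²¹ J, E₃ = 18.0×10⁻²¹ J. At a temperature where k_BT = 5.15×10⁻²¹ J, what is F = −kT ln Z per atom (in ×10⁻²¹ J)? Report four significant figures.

Eᵢ/kT = 0.508738, 2.01942, 2.93204, 3.49515.
Z = Σ e^(−Eᵢ/kT) = e^(−0.508738) + e^(−2.01942) + e^(−2.93204) + e^(−3.49515) = 0.601254 + 0.132732 + 0.0532882 + 0.0303442 = 0.817618.
F = −kT ln Z = −5.15 × ln(0.817618) = −5.15 × -0.201360 = 1.037 ×10⁻²¹ J.

1.037 ×10⁻²¹ J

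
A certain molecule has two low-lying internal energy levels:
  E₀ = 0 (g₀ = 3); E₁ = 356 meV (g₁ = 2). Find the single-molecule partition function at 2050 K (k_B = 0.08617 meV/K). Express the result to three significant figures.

k_BT = 0.08617 × 2050 K = 176.65 meV.
Eᵢ/kT = 0, 2.0153.
Z = Σ gᵢe^(−Eᵢ/kT) = 3·e^(−0) + 2·e^(−2.0153) = 3.0000 + 0.26656 = 3.2666.

Z = 3.27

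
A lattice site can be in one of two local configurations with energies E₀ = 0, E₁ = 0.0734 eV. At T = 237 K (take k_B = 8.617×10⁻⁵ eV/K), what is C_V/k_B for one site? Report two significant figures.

0.34

k_BT = 8.617×10⁻⁵ × 237 K = 0.02042 eV.
Eᵢ/kT = 0, 3.595.
Z = Σ e^(−Eᵢ/kT) = e^(−0) + e^(−3.595) = 1.000 + 0.02746 = 1.027.
⟨E⟩ = 0.001963 eV, ⟨E²⟩ = 0.0001441 eV².
C_V/k_B = (⟨E²⟩ − ⟨E⟩²)/(kT)² = (0.0001441 − 0.000003853)/0.0004170 = 0.34.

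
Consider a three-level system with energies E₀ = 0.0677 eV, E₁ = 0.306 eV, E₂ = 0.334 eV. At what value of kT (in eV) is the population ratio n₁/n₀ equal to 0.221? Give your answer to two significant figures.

0.16 eV

n₁/n₀ = exp[−(E₁−E₀)/kT] = 0.221.
⇒ (E₁−E₀)/kT = ln(1/0.221) = ln(4.525) = 1.510.
kT = 0.2383 eV / 1.510 = 0.16 eV.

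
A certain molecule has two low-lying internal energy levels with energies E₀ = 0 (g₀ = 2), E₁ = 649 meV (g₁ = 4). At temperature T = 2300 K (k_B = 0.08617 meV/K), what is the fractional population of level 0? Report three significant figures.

0.930

k_BT = 0.08617 × 2300 K = 198.19 meV.
Eᵢ/kT = 0, 3.2746.
Z = Σ gᵢe^(−Eᵢ/kT) = 2·e^(−0) + 4·e^(−3.2746) = 2.0000 + 0.15133 = 2.1513.
P₀ = g₀ e^(−E₀/kT) / Z = 2.0000/2.1513 = 0.930.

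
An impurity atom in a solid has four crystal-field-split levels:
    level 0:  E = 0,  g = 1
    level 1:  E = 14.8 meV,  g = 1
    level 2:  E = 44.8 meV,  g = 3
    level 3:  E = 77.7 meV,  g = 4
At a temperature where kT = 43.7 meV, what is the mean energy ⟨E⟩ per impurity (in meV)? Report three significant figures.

Eᵢ/kT = 0, 0.33867, 1.0252, 1.7780.
Z = Σ gᵢe^(−Eᵢ/kT) = 1·e^(−0) + 1·e^(−0.33867) + 3·e^(−1.0252) + 4·e^(−1.7780) = 1.0000 + 0.71272 + 1.0762 + 0.67590 = 3.4648.
⟨E⟩ = Σ Eᵢ gᵢe^(−Eᵢ/kT) / Z = (0·1.0000 + 14.8·0.71272 + 44.8·1.0762 + 77.7·0.67590) / 3.4648 = 32.1 meV.

32.1 meV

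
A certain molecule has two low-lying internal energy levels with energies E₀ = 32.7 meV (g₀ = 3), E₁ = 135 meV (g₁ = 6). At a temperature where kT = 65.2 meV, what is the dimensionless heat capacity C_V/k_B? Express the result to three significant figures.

Eᵢ/kT = 0.50153, 2.0706.
Z = Σ gᵢe^(−Eᵢ/kT) = 3·e^(−0.50153) + 6·e^(−2.0706) = 1.8168 + 0.75666 = 2.5735.
⟨E⟩ = 62.778 meV, ⟨E²⟩ = 6113.4 meV².
C_V/k_B = (⟨E²⟩ − ⟨E⟩²)/(kT)² = (6113.4 − 3941.1)/4251.0 = 0.511.

0.511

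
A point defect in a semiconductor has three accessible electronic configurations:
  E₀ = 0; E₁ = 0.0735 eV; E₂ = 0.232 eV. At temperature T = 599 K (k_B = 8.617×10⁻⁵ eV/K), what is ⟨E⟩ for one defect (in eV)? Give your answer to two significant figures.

k_BT = 8.617×10⁻⁵ × 599 K = 0.05162 eV.
Eᵢ/kT = 0, 1.424, 4.494.
Z = Σ e^(−Eᵢ/kT) = e^(−0) + e^(−1.424) + e^(−4.494) = 1.000 + 0.2407 + 0.01118 = 1.252.
⟨E⟩ = Σ Eᵢ e^(−Eᵢ/kT) / Z = (0·1.000 + 0.0735·0.2407 + 0.232·0.01118) / 1.252 = 0.016 eV.

0.016 eV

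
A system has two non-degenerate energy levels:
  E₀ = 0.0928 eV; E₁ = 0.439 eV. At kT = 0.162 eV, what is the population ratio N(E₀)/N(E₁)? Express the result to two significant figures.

8.5

n₀/n₁ = exp[−(E₀−E₁)/kT] = exp(−(-0.3462 eV)/(0.162 eV)) = exp(2.137) = 8.5.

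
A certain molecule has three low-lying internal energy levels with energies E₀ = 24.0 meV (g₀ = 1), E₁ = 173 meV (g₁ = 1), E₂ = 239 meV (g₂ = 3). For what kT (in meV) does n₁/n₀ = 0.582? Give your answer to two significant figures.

n₁/n₀ = (g₁/g₀) exp[−(E₁−E₀)/kT] = 0.582.
⇒ (E₁−E₀)/kT = ln((1/1)/0.582) = ln(1.718) = 0.5412.
kT = 149.0 meV / 0.5412 = 280 meV.

280 meV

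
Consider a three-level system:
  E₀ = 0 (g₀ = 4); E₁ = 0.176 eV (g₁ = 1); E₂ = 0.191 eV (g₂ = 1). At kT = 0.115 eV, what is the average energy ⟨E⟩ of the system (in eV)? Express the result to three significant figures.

0.0169 eV

Eᵢ/kT = 0, 1.5304, 1.6609.
Z = Σ gᵢe^(−Eᵢ/kT) = 4·e^(−0) + 1·e^(−1.5304) + 1·e^(−1.6609) = 4.0000 + 0.21645 + 0.18997 = 4.4064.
⟨E⟩ = Σ Eᵢ gᵢe^(−Eᵢ/kT) / Z = (0·4.0000 + 0.176·0.21645 + 0.191·0.18997) / 4.4064 = 0.0169 eV.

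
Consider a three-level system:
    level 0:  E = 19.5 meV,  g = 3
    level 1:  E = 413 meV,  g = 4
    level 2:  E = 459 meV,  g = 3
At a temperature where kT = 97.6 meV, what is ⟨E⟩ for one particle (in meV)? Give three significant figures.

Eᵢ/kT = 0.19980, 4.2316, 4.7029.
Z = Σ gᵢe^(−Eᵢ/kT) = 3·e^(−0.19980) + 4·e^(−4.2316) + 3·e^(−4.7029) = 2.4567 + 0.058117 + 0.027207 = 2.5420.
⟨E⟩ = Σ Eᵢ gᵢe^(−Eᵢ/kT) / Z = (19.5·2.4567 + 413·0.058117 + 459·0.027207) / 2.5420 = 33.2 meV.

33.2 meV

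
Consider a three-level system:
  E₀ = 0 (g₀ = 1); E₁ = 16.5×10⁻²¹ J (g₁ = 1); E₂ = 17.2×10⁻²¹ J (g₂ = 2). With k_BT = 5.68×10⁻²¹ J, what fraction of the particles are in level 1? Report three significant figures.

Eᵢ/kT = 0, 2.9049, 3.0282.
Z = Σ gᵢe^(−Eᵢ/kT) = 1·e^(−0) + 1·e^(−2.9049) + 2·e^(−3.0282) = 1.0000 + 0.054754 + 0.096805 = 1.1516.
P₁ = g₁ e^(−E₁/kT) / Z = 0.054754/1.1516 = 0.0475.

0.0475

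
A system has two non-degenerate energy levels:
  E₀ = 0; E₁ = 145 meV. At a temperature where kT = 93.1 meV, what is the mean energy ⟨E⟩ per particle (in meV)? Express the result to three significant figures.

25.2 meV

Eᵢ/kT = 0, 1.5575.
Z = Σ e^(−Eᵢ/kT) = e^(−0) + e^(−1.5575) = 1.0000 + 0.21066 = 1.2107.
⟨E⟩ = Σ Eᵢ e^(−Eᵢ/kT) / Z = (0·1.0000 + 145·0.21066) / 1.2107 = 25.2 meV.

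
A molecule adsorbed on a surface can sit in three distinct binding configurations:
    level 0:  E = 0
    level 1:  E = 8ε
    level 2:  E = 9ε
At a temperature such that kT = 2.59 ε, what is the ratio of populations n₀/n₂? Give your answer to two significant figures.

32

n₀/n₂ = exp[−(E₀−E₂)/kT] = exp(−(-9ε)/(2.59ε)) = exp(3.475) = 32.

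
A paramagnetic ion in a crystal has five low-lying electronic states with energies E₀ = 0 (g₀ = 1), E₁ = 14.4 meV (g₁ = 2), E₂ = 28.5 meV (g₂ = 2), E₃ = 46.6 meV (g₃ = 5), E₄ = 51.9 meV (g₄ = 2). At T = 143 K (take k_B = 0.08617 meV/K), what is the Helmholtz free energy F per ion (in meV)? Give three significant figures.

k_BT = 0.08617 × 143 K = 12.322 meV.
Eᵢ/kT = 0, 1.1686, 2.3129, 3.7819, 4.2120.
Z = Σ gᵢe^(−Eᵢ/kT) = 1·e^(−0) + 2·e^(−1.1686) + 2·e^(−2.3129) + 5·e^(−3.7819) + 2·e^(−4.2120) = 1.0000 + 0.62160 + 0.19795 + 0.11390 + 0.029633 = 1.9631.
F = −kT ln Z = −12.322 × ln(1.9631) = −12.322 × 0.67452 = -8.31 meV.

-8.31 meV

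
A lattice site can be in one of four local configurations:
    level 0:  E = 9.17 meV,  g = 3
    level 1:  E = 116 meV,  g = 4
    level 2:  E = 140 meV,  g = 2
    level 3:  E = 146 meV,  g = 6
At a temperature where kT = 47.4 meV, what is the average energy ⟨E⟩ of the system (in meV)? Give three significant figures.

Eᵢ/kT = 0.19346, 2.4473, 2.9536, 3.0802.
Z = Σ gᵢe^(−Eᵢ/kT) = 3·e^(−0.19346) + 4·e^(−2.4473) + 2·e^(−2.9536) + 6·e^(−3.0802) = 2.4723 + 0.34611 + 0.10430 + 0.27570 = 3.1984.
⟨E⟩ = Σ Eᵢ gᵢe^(−Eᵢ/kT) / Z = (9.17·2.4723 + 116·0.34611 + 140·0.10430 + 146·0.27570) / 3.1984 = 36.8 meV.

36.8 meV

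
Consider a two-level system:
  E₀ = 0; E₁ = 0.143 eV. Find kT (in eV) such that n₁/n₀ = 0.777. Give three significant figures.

n₁/n₀ = exp[−(E₁−E₀)/kT] = 0.777.
⇒ (E₁−E₀)/kT = ln(1/0.777) = ln(1.2870) = 0.25231.
kT = 0.143 eV / 0.25231 = 0.567 eV.

0.567 eV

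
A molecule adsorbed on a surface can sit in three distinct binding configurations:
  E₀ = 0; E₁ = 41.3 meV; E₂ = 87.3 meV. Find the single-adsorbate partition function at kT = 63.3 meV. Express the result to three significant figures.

Eᵢ/kT = 0, 0.65245, 1.3791.
Z = Σ e^(−Eᵢ/kT) = e^(−0) + e^(−0.65245) + e^(−1.3791) = 1.0000 + 0.52077 + 0.25181 = 1.7726.

Z = 1.77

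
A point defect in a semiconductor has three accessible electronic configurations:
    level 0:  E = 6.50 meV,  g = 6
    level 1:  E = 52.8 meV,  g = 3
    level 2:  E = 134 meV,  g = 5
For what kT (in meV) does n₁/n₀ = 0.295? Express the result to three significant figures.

87.8 meV

n₁/n₀ = (g₁/g₀) exp[−(E₁−E₀)/kT] = 0.295.
⇒ (E₁−E₀)/kT = ln((3/6)/0.295) = ln(1.6949) = 0.52762.
kT = 46.30 meV / 0.52762 = 87.8 meV.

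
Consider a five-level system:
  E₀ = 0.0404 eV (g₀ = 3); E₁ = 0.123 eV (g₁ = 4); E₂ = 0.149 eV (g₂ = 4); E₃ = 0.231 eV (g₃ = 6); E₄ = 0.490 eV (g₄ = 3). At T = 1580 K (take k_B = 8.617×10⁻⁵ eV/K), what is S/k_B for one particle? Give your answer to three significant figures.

k_BT = 8.617×10⁻⁵ × 1580 K = 0.13615 eV.
Eᵢ/kT = 0.29673, 0.90342, 1.0944, 1.6967, 3.5990.
Z = Σ gᵢe^(−Eᵢ/kT) = 3·e^(−0.29673) + 4·e^(−0.90342) + 4·e^(−1.0944) + 6·e^(−1.6967) + 3·e^(−3.5990) = 2.2297 + 1.6207 + 1.3390 + 1.0997 + 0.082053 = 6.3712.
⟨E⟩ = Σ EᵢPᵢ = 0.12292 eV.
S/k_B = ln Z + ⟨E⟩/kT = ln(6.3712) + 0.12292/0.13615 = 1.8518 + 0.90283 = 2.75.

2.75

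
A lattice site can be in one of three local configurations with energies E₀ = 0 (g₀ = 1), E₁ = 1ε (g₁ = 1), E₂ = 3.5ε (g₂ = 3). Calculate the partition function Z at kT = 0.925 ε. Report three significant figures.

Eᵢ/kT = 0, 1.0811, 3.7838.
Z = Σ gᵢe^(−Eᵢ/kT) = 1·e^(−0) + 1·e^(−1.0811) + 3·e^(−3.7838) = 1.0000 + 0.33922 + 0.068208 = 1.4074.

Z = 1.41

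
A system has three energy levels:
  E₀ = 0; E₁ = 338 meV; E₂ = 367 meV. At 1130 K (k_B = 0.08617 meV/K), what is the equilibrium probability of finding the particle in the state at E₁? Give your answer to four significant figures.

0.02948

k_BT = 0.08617 × 1130 K = 97.3721 meV.
Eᵢ/kT = 0, 3.47122, 3.76905.
Z = Σ e^(−Eᵢ/kT) = e^(−0) + e^(−3.47122) + e^(−3.76905) = 1.00000 + 0.0310791 + 0.0230740 = 1.05415.
P₁ = e^(−E₁/kT) / Z = 0.0310791/1.05415 = 0.02948.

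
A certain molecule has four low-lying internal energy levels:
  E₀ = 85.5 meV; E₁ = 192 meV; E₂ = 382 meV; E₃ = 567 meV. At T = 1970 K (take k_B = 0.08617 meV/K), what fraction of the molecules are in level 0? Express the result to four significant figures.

0.5659

k_BT = 0.08617 × 1970 K = 169.755 meV.
Eᵢ/kT = 0.503667, 1.13104, 2.25030, 3.34011.
Z = Σ e^(−Eᵢ/kT) = e^(−0.503667) + e^(−1.13104) + e^(−2.25030) + e^(−3.34011) = 0.604311 + 0.322697 + 0.105368 + 0.0354331 = 1.06781.
P₀ = e^(−E₀/kT) / Z = 0.604311/1.06781 = 0.5659.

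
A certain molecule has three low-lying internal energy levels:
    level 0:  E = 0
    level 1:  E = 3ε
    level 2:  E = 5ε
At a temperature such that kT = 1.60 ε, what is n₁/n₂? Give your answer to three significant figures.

3.49

n₁/n₂ = exp[−(E₁−E₂)/kT] = exp(−(-2ε)/(1.60ε)) = exp(1.2500) = 3.49.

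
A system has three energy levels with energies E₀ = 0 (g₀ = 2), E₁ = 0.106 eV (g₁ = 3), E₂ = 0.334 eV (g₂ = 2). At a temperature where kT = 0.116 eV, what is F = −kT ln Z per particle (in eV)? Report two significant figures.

Eᵢ/kT = 0, 0.9138, 2.879.
Z = Σ gᵢe^(−Eᵢ/kT) = 2·e^(−0) + 3·e^(−0.9138) + 2·e^(−2.879) = 2.000 + 1.203 + 0.1124 = 3.315.
F = −kT ln Z = −0.116 × ln(3.315) = −0.116 × 1.198 = -0.14 eV.

-0.14 eV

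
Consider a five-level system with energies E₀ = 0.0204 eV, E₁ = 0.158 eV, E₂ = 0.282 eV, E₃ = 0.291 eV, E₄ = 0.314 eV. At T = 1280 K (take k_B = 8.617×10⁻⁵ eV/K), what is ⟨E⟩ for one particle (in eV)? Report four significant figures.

k_BT = 8.617×10⁻⁵ × 1280 K = 0.110298 eV.
Eᵢ/kT = 0.184953, 1.43248, 2.55671, 2.63831, 2.84683.
Z = Σ e^(−Eᵢ/kT) = e^(−0.184953) + e^(−1.43248) + e^(−2.55671) + e^(−2.63831) + e^(−2.84683) = 0.831143 + 0.238716 + 0.0775595 + 0.0714820 + 0.0580280 = 1.27693.
⟨E⟩ = Σ Eᵢ e^(−Eᵢ/kT) / Z = (0.0204·0.831143 + 0.158·0.238716 + 0.282·0.0775595 + 0.291·0.0714820 + 0.314·0.0580280) / 1.27693 = 0.09050 eV.

0.09050 eV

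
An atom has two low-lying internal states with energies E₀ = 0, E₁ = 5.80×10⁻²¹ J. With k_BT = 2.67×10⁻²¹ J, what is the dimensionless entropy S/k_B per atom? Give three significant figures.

Eᵢ/kT = 0, 2.1723.
Z = Σ e^(−Eᵢ/kT) = e^(−0) + e^(−2.1723) = 1.0000 + 0.11392 = 1.1139.
⟨E⟩ = Σ EᵢPᵢ = 0.59317 ×10⁻²¹ J.
S/k_B = ln Z + ⟨E⟩/kT = ln(1.1139) + 0.59317/2.67 = 0.10787 + 0.22216 = 0.330.

0.330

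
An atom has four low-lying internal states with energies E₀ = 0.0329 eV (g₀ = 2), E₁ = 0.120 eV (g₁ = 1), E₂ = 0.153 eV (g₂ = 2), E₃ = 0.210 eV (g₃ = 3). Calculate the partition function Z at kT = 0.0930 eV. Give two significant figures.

Z = 2.4

Eᵢ/kT = 0.3538, 1.290, 1.645, 2.258.
Z = Σ gᵢe^(−Eᵢ/kT) = 2·e^(−0.3538) + 1·e^(−1.290) + 2·e^(−1.645) + 3·e^(−2.258) = 1.404 + 0.2753 + 0.3860 + 0.3137 = 2.379.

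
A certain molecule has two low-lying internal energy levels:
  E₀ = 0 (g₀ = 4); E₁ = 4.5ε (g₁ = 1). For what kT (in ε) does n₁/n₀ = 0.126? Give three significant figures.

n₁/n₀ = (g₁/g₀) exp[−(E₁−E₀)/kT] = 0.126.
⇒ (E₁−E₀)/kT = ln((1/4)/0.126) = ln(1.9841) = 0.68517.
kT = 4.5ε / 0.68517 = 6.57 ε.

6.57 ε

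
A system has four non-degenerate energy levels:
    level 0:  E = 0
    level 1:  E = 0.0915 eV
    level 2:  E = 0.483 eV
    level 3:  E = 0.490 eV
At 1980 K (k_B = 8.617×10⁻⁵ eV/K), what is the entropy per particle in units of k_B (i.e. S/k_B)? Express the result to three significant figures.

0.909

k_BT = 8.617×10⁻⁵ × 1980 K = 0.17062 eV.
Eᵢ/kT = 0, 0.53628, 2.8309, 2.8719.
Z = Σ e^(−Eᵢ/kT) = e^(−0) + e^(−0.53628) + e^(−2.8309) + e^(−2.8719) = 1.0000 + 0.58492 + 0.058960 + 0.056591 = 1.7005.
⟨E⟩ = Σ EᵢPᵢ = 0.064527 eV.
S/k_B = ln Z + ⟨E⟩/kT = ln(1.7005) + 0.064527/0.17062 = 0.53092 + 0.37819 = 0.909.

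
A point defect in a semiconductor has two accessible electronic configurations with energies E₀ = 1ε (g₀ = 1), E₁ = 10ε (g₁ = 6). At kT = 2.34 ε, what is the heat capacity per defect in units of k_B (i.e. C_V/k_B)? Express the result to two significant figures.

1.5

Eᵢ/kT = 0.4274, 4.274.
Z = Σ gᵢe^(−Eᵢ/kT) = 1·e^(−0.4274) + 6·e^(−4.274) = 0.6522 + 0.08356 = 0.7358.
⟨E⟩ = 2.022 ε, ⟨E²⟩ = 12.24 ε².
C_V/k_B = (⟨E²⟩ − ⟨E⟩²)/(kT)² = (12.24 − 4.088)/5.476 = 1.5.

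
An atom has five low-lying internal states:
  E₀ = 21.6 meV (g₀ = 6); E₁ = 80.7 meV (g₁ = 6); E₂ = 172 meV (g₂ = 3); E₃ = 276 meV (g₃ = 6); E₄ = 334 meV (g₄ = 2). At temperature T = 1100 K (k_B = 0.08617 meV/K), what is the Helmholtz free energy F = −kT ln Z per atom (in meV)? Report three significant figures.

-200 meV

k_BT = 0.08617 × 1100 K = 94.787 meV.
Eᵢ/kT = 0.22788, 0.85138, 1.8146, 2.9118, 3.5237.
Z = Σ gᵢe^(−Eᵢ/kT) = 6·e^(−0.22788) + 6·e^(−0.85138) + 3·e^(−1.8146) + 6·e^(−2.9118) + 2·e^(−3.5237) = 4.7773 + 2.5610 + 0.48871 + 0.32627 + 0.058980 = 8.2123.
F = −kT ln Z = −94.787 × ln(8.2123) = −94.787 × 2.1056 = -200 meV.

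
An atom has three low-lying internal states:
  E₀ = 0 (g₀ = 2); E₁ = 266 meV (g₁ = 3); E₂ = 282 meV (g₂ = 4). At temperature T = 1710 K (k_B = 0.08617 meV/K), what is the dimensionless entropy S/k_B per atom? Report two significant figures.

1.8

k_BT = 0.08617 × 1710 K = 147.4 meV.
Eᵢ/kT = 0, 1.805, 1.913.
Z = Σ gᵢe^(−Eᵢ/kT) = 2·e^(−0) + 3·e^(−1.805) + 4·e^(−1.913) = 2.000 + 0.4934 + 0.5905 = 3.084.
⟨E⟩ = Σ EᵢPᵢ = 96.55 meV.
S/k_B = ln Z + ⟨E⟩/kT = ln(3.084) + 96.55/147.4 = 1.126 + 0.6550 = 1.8.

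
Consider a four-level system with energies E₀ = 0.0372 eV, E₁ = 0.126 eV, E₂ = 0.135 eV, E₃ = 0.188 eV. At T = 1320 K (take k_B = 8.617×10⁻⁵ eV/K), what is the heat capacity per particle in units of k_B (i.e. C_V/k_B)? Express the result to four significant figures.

k_BT = 8.617×10⁻⁵ × 1320 K = 0.113744 eV.
Eᵢ/kT = 0.327050, 1.10775, 1.18688, 1.65283.
Z = Σ e^(−Eᵢ/kT) = e^(−0.327050) + e^(−1.10775) + e^(−1.18688) + e^(−1.65283) = 0.721048 + 0.330301 + 0.305172 + 0.191507 = 1.54803.
⟨E⟩ = 0.0940824 eV, ⟨E²⟩ = 0.0119972 eV².
C_V/k_B = (⟨E²⟩ − ⟨E⟩²)/(kT)² = (0.0119972 − 0.00885150)/0.0129377 = 0.2431.

0.2431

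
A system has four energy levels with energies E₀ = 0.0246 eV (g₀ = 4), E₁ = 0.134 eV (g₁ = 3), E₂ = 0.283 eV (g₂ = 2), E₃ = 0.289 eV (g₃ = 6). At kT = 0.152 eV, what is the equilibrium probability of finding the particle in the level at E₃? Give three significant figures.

Eᵢ/kT = 0.16184, 0.88158, 1.8618, 1.9013.
Z = Σ gᵢe^(−Eᵢ/kT) = 4·e^(−0.16184) + 3·e^(−0.88158) + 2·e^(−1.8618) + 6·e^(−1.9013) = 3.4023 + 1.2424 + 0.31079 + 0.89625 = 5.8517.
P₃ = g₃ e^(−E₃/kT) / Z = 0.89625/5.8517 = 0.153.

0.153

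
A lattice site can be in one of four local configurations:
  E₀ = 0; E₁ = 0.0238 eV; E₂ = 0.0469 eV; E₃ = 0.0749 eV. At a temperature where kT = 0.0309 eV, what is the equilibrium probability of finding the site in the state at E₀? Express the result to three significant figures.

0.565

Eᵢ/kT = 0, 0.77023, 1.5178, 2.4239.
Z = Σ e^(−Eᵢ/kT) = e^(−0) + e^(−0.77023) + e^(−1.5178) + e^(−2.4239) = 1.0000 + 0.46291 + 0.21919 + 0.088575 = 1.7707.
P₀ = e^(−E₀/kT) / Z = 1.0000/1.7707 = 0.565.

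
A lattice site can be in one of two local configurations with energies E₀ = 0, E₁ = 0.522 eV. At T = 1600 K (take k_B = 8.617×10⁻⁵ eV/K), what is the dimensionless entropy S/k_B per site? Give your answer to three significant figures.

0.106

k_BT = 8.617×10⁻⁵ × 1600 K = 0.13787 eV.
Eᵢ/kT = 0, 3.7862.
Z = Σ e^(−Eᵢ/kT) = e^(−0) + e^(−3.7862) = 1.0000 + 0.022682 = 1.0227.
⟨E⟩ = Σ EᵢPᵢ = 0.011577 eV.
S/k_B = ln Z + ⟨E⟩/kT = ln(1.0227) + 0.011577/0.13787 = 0.022446 + 0.083970 = 0.106.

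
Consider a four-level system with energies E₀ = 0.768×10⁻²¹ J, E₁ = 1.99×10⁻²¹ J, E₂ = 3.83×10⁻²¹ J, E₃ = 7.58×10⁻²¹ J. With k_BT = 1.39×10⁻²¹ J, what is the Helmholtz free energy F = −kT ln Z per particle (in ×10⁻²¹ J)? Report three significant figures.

0.174 ×10⁻²¹ J

Eᵢ/kT = 0.55252, 1.4317, 2.7554, 5.4532.
Z = Σ e^(−Eᵢ/kT) = e^(−0.55252) + e^(−1.4317) + e^(−2.7554) + e^(−5.4532) = 0.57550 + 0.23890 + 0.063584 + 0.0042826 = 0.88227.
F = −kT ln Z = −1.39 × ln(0.88227) = −1.39 × -0.12526 = 0.174 ×10⁻²¹ J.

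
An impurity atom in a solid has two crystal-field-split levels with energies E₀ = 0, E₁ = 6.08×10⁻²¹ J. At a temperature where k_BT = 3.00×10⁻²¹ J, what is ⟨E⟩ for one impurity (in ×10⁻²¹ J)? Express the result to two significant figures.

Eᵢ/kT = 0, 2.027.
Z = Σ e^(−Eᵢ/kT) = e^(−0) + e^(−2.027) = 1.000 + 0.1317 = 1.132.
⟨E⟩ = Σ Eᵢ e^(−Eᵢ/kT) / Z = (0·1.000 + 6.08·0.1317) / 1.132 = 0.71 ×10⁻²¹ J.

0.71 ×10⁻²¹ J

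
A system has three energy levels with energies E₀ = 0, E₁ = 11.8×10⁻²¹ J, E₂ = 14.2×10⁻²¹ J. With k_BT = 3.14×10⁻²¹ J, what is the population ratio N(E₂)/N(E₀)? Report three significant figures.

n₂/n₀ = exp[−(E₂−E₀)/kT] = exp(−(14.2 ×10⁻²¹ J)/(3.14 ×10⁻²¹ J)) = exp(-4.5223) = 0.0109.

0.0109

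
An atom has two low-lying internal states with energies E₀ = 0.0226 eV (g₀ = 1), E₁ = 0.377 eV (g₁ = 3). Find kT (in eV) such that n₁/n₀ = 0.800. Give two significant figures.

n₁/n₀ = (g₁/g₀) exp[−(E₁−E₀)/kT] = 0.800.
⇒ (E₁−E₀)/kT = ln((3/1)/0.800) = ln(3.750) = 1.322.
kT = 0.3544 eV / 1.322 = 0.27 eV.

0.27 eV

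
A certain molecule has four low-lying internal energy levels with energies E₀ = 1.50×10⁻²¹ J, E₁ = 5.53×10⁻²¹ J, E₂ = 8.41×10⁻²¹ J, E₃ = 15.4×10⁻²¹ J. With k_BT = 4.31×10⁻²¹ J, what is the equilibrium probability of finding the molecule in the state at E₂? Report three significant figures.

Eᵢ/kT = 0.34803, 1.2831, 1.9513, 3.5731.
Z = Σ e^(−Eᵢ/kT) = e^(−0.34803) + e^(−1.2831) + e^(−1.9513) + e^(−3.5731) = 0.70608 + 0.27718 + 0.14209 + 0.028069 = 1.1534.
P₂ = e^(−E₂/kT) / Z = 0.14209/1.1534 = 0.123.

0.123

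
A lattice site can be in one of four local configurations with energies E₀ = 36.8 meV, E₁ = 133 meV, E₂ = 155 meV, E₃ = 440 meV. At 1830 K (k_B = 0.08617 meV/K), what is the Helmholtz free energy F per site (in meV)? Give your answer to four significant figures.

-79.70 meV

k_BT = 0.08617 × 1830 K = 157.691 meV.
Eᵢ/kT = 0.233368, 0.843422, 0.982935, 2.79027.
Z = Σ e^(−Eᵢ/kT) = e^(−0.233368) + e^(−0.843422) + e^(−0.982935) + e^(−2.79027) = 0.791862 + 0.430236 + 0.374211 + 0.0614046 = 1.65771.
F = −kT ln Z = −157.691 × ln(1.65771) = −157.691 × 0.505437 = -79.70 meV.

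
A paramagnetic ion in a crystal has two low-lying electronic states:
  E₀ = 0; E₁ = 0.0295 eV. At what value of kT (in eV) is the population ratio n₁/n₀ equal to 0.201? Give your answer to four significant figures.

0.01839 eV

n₁/n₀ = exp[−(E₁−E₀)/kT] = 0.201.
⇒ (E₁−E₀)/kT = ln(1/0.201) = ln(4.97512) = 1.60445.
kT = 0.0295 eV / 1.60445 = 0.01839 eV.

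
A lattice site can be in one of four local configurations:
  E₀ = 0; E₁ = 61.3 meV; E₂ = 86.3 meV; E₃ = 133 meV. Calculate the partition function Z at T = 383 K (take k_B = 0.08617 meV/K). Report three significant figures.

Z = 1.25

k_BT = 0.08617 × 383 K = 33.003 meV.
Eᵢ/kT = 0, 1.8574, 2.6149, 4.0299.
Z = Σ e^(−Eᵢ/kT) = e^(−0) + e^(−1.8574) + e^(−2.6149) + e^(−4.0299) = 1.0000 + 0.15608 + 0.073175 + 0.017776 = 1.2470.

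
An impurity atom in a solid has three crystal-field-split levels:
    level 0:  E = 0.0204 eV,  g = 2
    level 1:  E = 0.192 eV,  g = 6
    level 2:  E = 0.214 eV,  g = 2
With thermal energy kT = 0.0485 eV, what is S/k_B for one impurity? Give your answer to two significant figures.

Eᵢ/kT = 0.4206, 3.959, 4.412.
Z = Σ gᵢe^(−Eᵢ/kT) = 2·e^(−0.4206) + 6·e^(−3.959) + 2·e^(−4.412) = 1.313 + 0.1145 + 0.02426 = 1.452.
⟨E⟩ = Σ EᵢPᵢ = 0.03716 eV.
S/k_B = ln Z + ⟨E⟩/kT = ln(1.452) + 0.03716/0.0485 = 0.3729 + 0.7662 = 1.1.

1.1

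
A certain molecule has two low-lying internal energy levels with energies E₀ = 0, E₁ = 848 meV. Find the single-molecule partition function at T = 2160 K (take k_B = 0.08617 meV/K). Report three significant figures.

k_BT = 0.08617 × 2160 K = 186.13 meV.
Eᵢ/kT = 0, 4.5560.
Z = Σ e^(−Eᵢ/kT) = e^(−0) + e^(−4.5560) = 1.0000 + 0.010504 = 1.0105.

Z = 1.01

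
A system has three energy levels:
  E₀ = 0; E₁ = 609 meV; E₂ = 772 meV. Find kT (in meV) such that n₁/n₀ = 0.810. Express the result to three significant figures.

n₁/n₀ = exp[−(E₁−E₀)/kT] = 0.810.
⇒ (E₁−E₀)/kT = ln(1/0.810) = ln(1.2346) = 0.21075.
kT = 609 meV / 0.21075 = 2890 meV.

2890 meV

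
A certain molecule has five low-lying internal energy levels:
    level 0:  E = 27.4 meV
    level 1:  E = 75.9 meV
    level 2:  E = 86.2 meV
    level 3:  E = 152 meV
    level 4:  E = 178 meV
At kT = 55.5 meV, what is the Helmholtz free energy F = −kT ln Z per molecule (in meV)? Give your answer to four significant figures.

-9.270 meV

Eᵢ/kT = 0.493694, 1.36757, 1.55315, 2.73874, 3.20721.
Z = Σ e^(−Eᵢ/kT) = e^(−0.493694) + e^(−1.36757) + e^(−1.55315) + e^(−2.73874) + e^(−3.20721) = 0.610368 + 0.254725 + 0.211580 + 0.0646518 + 0.0404694 = 1.18179.
F = −kT ln Z = −55.5 × ln(1.18179) = −55.5 × 0.167030 = -9.270 meV.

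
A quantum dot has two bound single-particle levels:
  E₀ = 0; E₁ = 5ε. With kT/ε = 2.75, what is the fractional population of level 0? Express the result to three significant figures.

Eᵢ/kT = 0, 1.8182.
Z = Σ e^(−Eᵢ/kT) = e^(−0) + e^(−1.8182) = 1.0000 + 0.16232 = 1.1623.
P₀ = e^(−E₀/kT) / Z = 1.0000/1.1623 = 0.860.

0.860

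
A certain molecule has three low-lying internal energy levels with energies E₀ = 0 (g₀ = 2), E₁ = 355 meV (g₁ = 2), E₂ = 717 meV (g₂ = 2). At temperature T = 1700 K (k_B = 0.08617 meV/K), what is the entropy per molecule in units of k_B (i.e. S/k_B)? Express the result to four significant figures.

1.014

k_BT = 0.08617 × 1700 K = 146.489 meV.
Eᵢ/kT = 0, 2.42339, 4.89457.
Z = Σ gᵢe^(−Eᵢ/kT) = 2·e^(−0) + 2·e^(−2.42339) + 2·e^(−4.89457) = 2.00000 + 0.177241 + 0.0149743 = 2.19222.
⟨E⟩ = Σ EᵢPᵢ = 33.5993 meV.
S/k_B = ln Z + ⟨E⟩/kT = ln(2.19222) + 33.5993/146.489 = 0.784915 + 0.229364 = 1.014.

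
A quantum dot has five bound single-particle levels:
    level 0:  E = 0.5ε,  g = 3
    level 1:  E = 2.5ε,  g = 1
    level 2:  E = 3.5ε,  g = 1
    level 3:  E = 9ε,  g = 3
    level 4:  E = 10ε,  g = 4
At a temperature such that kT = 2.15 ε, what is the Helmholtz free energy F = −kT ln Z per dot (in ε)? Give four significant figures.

-2.341 ε

Eᵢ/kT = 0.232558, 1.16279, 1.62791, 4.18605, 4.65116.
Z = Σ gᵢe^(−Eᵢ/kT) = 3·e^(−0.232558) + 1·e^(−1.16279) + 1·e^(−1.62791) + 3·e^(−4.18605) + 4·e^(−4.65116) = 2.37751 + 0.312613 + 0.196339 + 0.0456187 + 0.0382021 = 2.97028.
F = −kT ln Z = −2.15 × ln(2.97028) = −2.15 × 1.08866 = -2.341 ε.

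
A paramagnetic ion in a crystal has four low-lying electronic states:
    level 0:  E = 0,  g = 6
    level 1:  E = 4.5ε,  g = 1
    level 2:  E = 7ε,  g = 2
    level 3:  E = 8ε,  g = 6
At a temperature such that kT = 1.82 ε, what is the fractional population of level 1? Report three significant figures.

Eᵢ/kT = 0, 2.4725, 3.8462, 4.3956.
Z = Σ gᵢe^(−Eᵢ/kT) = 6·e^(−0) + 1·e^(−2.4725) + 2·e^(−3.8462) + 6·e^(−4.3956) = 6.0000 + 0.084374 + 0.042722 + 0.073989 = 6.2011.
P₁ = g₁ e^(−E₁/kT) / Z = 0.084374/6.2011 = 0.0136.

0.0136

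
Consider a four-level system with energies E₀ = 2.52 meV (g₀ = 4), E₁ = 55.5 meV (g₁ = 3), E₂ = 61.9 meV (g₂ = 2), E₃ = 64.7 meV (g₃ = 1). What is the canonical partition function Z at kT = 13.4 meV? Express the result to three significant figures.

Eᵢ/kT = 0.18806, 4.1418, 4.6194, 4.8284.
Z = Σ gᵢe^(−Eᵢ/kT) = 4·e^(−0.18806) + 3·e^(−4.1418) + 2·e^(−4.6194) + 1·e^(−4.8284) = 3.3143 + 0.047683 + 0.019717 + 0.0079993 = 3.3897.

Z = 3.39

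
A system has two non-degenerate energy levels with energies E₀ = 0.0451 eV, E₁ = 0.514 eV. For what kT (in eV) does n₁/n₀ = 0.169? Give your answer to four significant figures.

0.2637 eV

n₁/n₀ = exp[−(E₁−E₀)/kT] = 0.169.
⇒ (E₁−E₀)/kT = ln(1/0.169) = ln(5.91716) = 1.77786.
kT = 0.4689 eV / 1.77786 = 0.2637 eV.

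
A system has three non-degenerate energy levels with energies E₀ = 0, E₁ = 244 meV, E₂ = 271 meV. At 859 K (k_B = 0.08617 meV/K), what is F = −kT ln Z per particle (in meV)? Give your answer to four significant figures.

k_BT = 0.08617 × 859 K = 74.0200 meV.
Eᵢ/kT = 0, 3.29641, 3.66117.
Z = Σ e^(−Eᵢ/kT) = e^(−0) + e^(−3.29641) + e^(−3.66117) = 1.00000 + 0.0370158 + 0.0257024 = 1.06272.
F = −kT ln Z = −74.0200 × ln(1.06272) = −74.0200 × 0.0608317 = -4.503 meV.

-4.503 meV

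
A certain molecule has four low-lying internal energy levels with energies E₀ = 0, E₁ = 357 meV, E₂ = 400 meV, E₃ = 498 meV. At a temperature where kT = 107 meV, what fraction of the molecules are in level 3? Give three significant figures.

Eᵢ/kT = 0, 3.3364, 3.7383, 4.6542.
Z = Σ e^(−Eᵢ/kT) = e^(−0) + e^(−3.3364) + e^(−3.7383) + e^(−4.6542) = 1.0000 + 0.035565 + 0.023795 + 0.0095215 = 1.0689.
P₃ = e^(−E₃/kT) / Z = 0.0095215/1.0689 = 0.00891.

0.00891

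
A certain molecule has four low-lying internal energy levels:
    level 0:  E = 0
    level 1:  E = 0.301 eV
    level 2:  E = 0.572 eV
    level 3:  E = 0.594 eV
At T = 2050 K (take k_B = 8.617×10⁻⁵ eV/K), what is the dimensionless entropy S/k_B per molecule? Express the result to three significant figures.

k_BT = 8.617×10⁻⁵ × 2050 K = 0.17665 eV.
Eᵢ/kT = 0, 1.7039, 3.2380, 3.3626.
Z = Σ e^(−Eᵢ/kT) = e^(−0) + e^(−1.7039) + e^(−3.2380) + e^(−3.3626) = 1.0000 + 0.18197 + 0.039242 + 0.034645 = 1.2559.
⟨E⟩ = Σ EᵢPᵢ = 0.077871 eV.
S/k_B = ln Z + ⟨E⟩/kT = ln(1.2559) + 0.077871/0.17665 = 0.22785 + 0.44082 = 0.669.

0.669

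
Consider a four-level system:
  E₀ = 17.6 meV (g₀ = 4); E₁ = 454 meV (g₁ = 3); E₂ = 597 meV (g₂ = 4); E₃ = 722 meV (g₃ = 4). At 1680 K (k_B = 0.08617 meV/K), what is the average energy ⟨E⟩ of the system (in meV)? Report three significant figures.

47.8 meV

k_BT = 0.08617 × 1680 K = 144.77 meV.
Eᵢ/kT = 0.12157, 3.1360, 4.1238, 4.9872.
Z = Σ gᵢe^(−Eᵢ/kT) = 4·e^(−0.12157) + 3·e^(−3.1360) + 4·e^(−4.1238) + 4·e^(−4.9872) = 3.5421 + 0.13037 + 0.064732 + 0.027299 = 3.7645.
⟨E⟩ = Σ Eᵢ gᵢe^(−Eᵢ/kT) / Z = (17.6·3.5421 + 454·0.13037 + 597·0.064732 + 722·0.027299) / 3.7645 = 47.8 meV.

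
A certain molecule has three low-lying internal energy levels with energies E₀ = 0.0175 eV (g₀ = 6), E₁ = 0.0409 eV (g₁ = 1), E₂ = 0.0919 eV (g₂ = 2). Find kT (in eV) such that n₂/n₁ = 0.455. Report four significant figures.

n₂/n₁ = (g₂/g₁) exp[−(E₂−E₁)/kT] = 0.455.
⇒ (E₂−E₁)/kT = ln((2/1)/0.455) = ln(4.39560) = 1.48060.
kT = 0.0510 eV / 1.48060 = 0.03445 eV.

0.03445 eV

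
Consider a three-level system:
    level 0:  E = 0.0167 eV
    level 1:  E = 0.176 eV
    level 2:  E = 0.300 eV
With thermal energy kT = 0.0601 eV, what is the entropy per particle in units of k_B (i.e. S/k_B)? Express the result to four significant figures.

0.2891

Eᵢ/kT = 0.277870, 2.92845, 4.99168.
Z = Σ e^(−Eᵢ/kT) = e^(−0.277870) + e^(−2.92845) + e^(−4.99168) = 0.757395 + 0.0534799 + 0.00679424 = 0.817669.
⟨E⟩ = Σ EᵢPᵢ = 0.0294731 eV.
S/k_B = ln Z + ⟨E⟩/kT = ln(0.817669) + 0.0294731/0.0601 = -0.201298 + 0.490401 = 0.2891.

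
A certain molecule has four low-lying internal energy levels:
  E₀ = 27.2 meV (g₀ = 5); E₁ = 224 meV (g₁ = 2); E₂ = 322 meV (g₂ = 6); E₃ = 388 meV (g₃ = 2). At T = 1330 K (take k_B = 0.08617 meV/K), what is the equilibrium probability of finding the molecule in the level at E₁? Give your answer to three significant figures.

k_BT = 0.08617 × 1330 K = 114.61 meV.
Eᵢ/kT = 0.23733, 1.9545, 2.8095, 3.3854.
Z = Σ gᵢe^(−Eᵢ/kT) = 5·e^(−0.23733) + 2·e^(−1.9545) + 6·e^(−2.8095) + 2·e^(−3.3854) = 3.9437 + 0.28327 + 0.36141 + 0.067728 = 4.6561.
P₁ = g₁ e^(−E₁/kT) / Z = 0.28327/4.6561 = 0.0608.

0.0608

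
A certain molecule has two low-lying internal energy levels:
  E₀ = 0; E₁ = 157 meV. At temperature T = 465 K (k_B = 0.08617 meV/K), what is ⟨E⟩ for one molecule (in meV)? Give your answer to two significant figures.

3.1 meV

k_BT = 0.08617 × 465 K = 40.07 meV.
Eᵢ/kT = 0, 3.918.
Z = Σ e^(−Eᵢ/kT) = e^(−0) + e^(−3.918) = 1.000 + 0.01988 = 1.020.
⟨E⟩ = Σ Eᵢ e^(−Eᵢ/kT) / Z = (0·1.000 + 157·0.01988) / 1.020 = 3.1 meV.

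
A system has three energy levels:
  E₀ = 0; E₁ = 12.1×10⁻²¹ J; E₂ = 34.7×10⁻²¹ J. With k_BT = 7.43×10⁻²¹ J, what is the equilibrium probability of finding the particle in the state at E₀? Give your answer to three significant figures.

0.829

Eᵢ/kT = 0, 1.6285, 4.6703.
Z = Σ e^(−Eᵢ/kT) = e^(−0) + e^(−1.6285) + e^(−4.6703) = 1.0000 + 0.19622 + 0.0093695 = 1.2056.
P₀ = e^(−E₀/kT) / Z = 1.0000/1.2056 = 0.829.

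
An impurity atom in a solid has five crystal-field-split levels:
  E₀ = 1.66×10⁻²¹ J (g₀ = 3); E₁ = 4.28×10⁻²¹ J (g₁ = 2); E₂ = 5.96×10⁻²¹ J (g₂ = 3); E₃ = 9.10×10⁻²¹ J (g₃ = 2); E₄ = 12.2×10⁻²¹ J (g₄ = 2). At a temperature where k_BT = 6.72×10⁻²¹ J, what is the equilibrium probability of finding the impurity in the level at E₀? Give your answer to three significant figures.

0.428

Eᵢ/kT = 0.24702, 0.63690, 0.88690, 1.3542, 1.8155.
Z = Σ gᵢe^(−Eᵢ/kT) = 3·e^(−0.24702) + 2·e^(−0.63690) + 3·e^(−0.88690) + 2·e^(−1.3542) + 2·e^(−1.8155) = 2.3434 + 1.0579 + 1.2358 + 0.51631 + 0.32551 = 5.4789.
P₀ = g₀ e^(−E₀/kT) / Z = 2.3434/5.4789 = 0.428.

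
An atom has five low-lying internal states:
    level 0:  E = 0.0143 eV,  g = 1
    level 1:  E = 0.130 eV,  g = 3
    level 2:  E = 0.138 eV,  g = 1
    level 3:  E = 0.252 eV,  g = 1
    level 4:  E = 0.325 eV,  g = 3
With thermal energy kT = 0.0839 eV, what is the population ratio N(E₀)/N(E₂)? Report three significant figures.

n₀/n₂ = (g₀/g₂) exp[−(E₀−E₂)/kT] = (1/1) × exp(−(-0.1237 eV)/(0.0839 eV)) = (1/1) × exp(1.4744) = 4.37.

4.37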